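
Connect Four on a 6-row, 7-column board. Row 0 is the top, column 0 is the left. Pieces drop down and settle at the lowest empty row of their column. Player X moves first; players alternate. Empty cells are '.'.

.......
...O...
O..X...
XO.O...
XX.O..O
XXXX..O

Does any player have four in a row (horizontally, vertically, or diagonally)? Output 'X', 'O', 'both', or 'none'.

X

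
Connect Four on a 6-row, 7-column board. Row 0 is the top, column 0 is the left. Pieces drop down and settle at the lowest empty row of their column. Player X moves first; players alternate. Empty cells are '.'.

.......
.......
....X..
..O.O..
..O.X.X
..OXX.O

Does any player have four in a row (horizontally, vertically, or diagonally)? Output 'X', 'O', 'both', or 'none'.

none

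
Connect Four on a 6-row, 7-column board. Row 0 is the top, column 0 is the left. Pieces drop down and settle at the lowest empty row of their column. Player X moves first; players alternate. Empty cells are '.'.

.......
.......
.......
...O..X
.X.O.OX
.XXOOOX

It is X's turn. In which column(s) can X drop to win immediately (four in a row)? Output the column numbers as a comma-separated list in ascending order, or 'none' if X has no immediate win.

Answer: 6

Derivation:
col 0: drop X → no win
col 1: drop X → no win
col 2: drop X → no win
col 3: drop X → no win
col 4: drop X → no win
col 5: drop X → no win
col 6: drop X → WIN!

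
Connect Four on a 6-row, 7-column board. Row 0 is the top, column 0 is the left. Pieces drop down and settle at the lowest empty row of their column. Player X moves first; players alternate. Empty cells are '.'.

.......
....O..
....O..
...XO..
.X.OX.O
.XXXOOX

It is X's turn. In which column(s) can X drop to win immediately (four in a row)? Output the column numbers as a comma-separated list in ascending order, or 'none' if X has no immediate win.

col 0: drop X → WIN!
col 1: drop X → no win
col 2: drop X → no win
col 3: drop X → no win
col 4: drop X → no win
col 5: drop X → no win
col 6: drop X → no win

Answer: 0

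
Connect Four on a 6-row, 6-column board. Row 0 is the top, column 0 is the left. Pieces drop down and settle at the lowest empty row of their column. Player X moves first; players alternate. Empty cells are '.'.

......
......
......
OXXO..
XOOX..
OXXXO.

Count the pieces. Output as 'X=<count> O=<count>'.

X=7 O=6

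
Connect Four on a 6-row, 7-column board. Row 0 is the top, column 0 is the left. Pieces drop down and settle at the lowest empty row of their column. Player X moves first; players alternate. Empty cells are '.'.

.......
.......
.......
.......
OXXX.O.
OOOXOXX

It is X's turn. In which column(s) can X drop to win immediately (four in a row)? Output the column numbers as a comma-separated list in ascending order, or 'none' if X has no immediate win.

col 0: drop X → no win
col 1: drop X → no win
col 2: drop X → no win
col 3: drop X → no win
col 4: drop X → WIN!
col 5: drop X → no win
col 6: drop X → no win

Answer: 4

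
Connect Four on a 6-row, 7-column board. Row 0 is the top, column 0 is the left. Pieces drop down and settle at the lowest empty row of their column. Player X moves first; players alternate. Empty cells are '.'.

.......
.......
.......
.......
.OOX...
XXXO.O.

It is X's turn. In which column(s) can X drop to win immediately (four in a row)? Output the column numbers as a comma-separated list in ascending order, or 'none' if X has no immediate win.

col 0: drop X → no win
col 1: drop X → no win
col 2: drop X → no win
col 3: drop X → no win
col 4: drop X → no win
col 5: drop X → no win
col 6: drop X → no win

Answer: none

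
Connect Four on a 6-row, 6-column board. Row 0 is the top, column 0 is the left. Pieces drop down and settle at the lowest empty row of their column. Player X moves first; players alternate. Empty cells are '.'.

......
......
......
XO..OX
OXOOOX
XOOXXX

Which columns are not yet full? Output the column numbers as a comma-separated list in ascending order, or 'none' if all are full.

col 0: top cell = '.' → open
col 1: top cell = '.' → open
col 2: top cell = '.' → open
col 3: top cell = '.' → open
col 4: top cell = '.' → open
col 5: top cell = '.' → open

Answer: 0,1,2,3,4,5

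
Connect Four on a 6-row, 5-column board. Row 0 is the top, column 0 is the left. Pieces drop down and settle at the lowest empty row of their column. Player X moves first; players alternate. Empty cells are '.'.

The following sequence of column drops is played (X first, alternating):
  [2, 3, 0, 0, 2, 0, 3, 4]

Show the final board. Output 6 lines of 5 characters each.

Answer: .....
.....
.....
O....
O.XX.
X.XOO

Derivation:
Move 1: X drops in col 2, lands at row 5
Move 2: O drops in col 3, lands at row 5
Move 3: X drops in col 0, lands at row 5
Move 4: O drops in col 0, lands at row 4
Move 5: X drops in col 2, lands at row 4
Move 6: O drops in col 0, lands at row 3
Move 7: X drops in col 3, lands at row 4
Move 8: O drops in col 4, lands at row 5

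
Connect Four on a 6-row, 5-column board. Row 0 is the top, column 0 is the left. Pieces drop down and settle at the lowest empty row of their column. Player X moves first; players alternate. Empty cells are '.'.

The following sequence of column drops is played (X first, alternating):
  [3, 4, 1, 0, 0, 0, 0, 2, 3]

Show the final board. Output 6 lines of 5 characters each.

Answer: .....
.....
X....
O....
X..X.
OXOXO

Derivation:
Move 1: X drops in col 3, lands at row 5
Move 2: O drops in col 4, lands at row 5
Move 3: X drops in col 1, lands at row 5
Move 4: O drops in col 0, lands at row 5
Move 5: X drops in col 0, lands at row 4
Move 6: O drops in col 0, lands at row 3
Move 7: X drops in col 0, lands at row 2
Move 8: O drops in col 2, lands at row 5
Move 9: X drops in col 3, lands at row 4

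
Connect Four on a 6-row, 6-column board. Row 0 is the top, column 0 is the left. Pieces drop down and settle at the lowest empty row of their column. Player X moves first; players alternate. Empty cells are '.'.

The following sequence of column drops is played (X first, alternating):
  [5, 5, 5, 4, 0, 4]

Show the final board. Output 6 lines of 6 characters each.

Answer: ......
......
......
.....X
....OO
X...OX

Derivation:
Move 1: X drops in col 5, lands at row 5
Move 2: O drops in col 5, lands at row 4
Move 3: X drops in col 5, lands at row 3
Move 4: O drops in col 4, lands at row 5
Move 5: X drops in col 0, lands at row 5
Move 6: O drops in col 4, lands at row 4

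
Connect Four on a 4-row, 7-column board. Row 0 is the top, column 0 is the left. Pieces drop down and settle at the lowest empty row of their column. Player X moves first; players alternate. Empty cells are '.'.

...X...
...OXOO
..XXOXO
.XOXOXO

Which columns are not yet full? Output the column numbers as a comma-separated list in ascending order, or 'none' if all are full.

Answer: 0,1,2,4,5,6

Derivation:
col 0: top cell = '.' → open
col 1: top cell = '.' → open
col 2: top cell = '.' → open
col 3: top cell = 'X' → FULL
col 4: top cell = '.' → open
col 5: top cell = '.' → open
col 6: top cell = '.' → open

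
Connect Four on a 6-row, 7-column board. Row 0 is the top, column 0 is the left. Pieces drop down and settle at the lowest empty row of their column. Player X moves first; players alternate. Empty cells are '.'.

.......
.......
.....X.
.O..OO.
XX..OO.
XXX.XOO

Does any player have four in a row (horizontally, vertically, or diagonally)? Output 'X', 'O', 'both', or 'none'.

none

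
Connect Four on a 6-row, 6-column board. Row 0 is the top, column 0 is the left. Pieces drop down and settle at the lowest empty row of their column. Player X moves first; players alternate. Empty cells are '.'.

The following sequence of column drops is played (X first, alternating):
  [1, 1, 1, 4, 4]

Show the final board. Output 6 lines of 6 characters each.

Move 1: X drops in col 1, lands at row 5
Move 2: O drops in col 1, lands at row 4
Move 3: X drops in col 1, lands at row 3
Move 4: O drops in col 4, lands at row 5
Move 5: X drops in col 4, lands at row 4

Answer: ......
......
......
.X....
.O..X.
.X..O.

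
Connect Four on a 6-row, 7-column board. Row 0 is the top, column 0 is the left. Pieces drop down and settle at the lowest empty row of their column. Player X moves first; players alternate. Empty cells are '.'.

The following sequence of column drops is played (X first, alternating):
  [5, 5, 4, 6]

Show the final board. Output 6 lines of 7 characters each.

Move 1: X drops in col 5, lands at row 5
Move 2: O drops in col 5, lands at row 4
Move 3: X drops in col 4, lands at row 5
Move 4: O drops in col 6, lands at row 5

Answer: .......
.......
.......
.......
.....O.
....XXO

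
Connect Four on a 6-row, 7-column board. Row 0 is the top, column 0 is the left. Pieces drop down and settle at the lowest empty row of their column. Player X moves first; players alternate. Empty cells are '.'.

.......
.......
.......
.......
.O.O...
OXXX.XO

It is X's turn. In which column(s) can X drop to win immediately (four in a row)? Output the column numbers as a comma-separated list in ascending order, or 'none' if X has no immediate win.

Answer: 4

Derivation:
col 0: drop X → no win
col 1: drop X → no win
col 2: drop X → no win
col 3: drop X → no win
col 4: drop X → WIN!
col 5: drop X → no win
col 6: drop X → no win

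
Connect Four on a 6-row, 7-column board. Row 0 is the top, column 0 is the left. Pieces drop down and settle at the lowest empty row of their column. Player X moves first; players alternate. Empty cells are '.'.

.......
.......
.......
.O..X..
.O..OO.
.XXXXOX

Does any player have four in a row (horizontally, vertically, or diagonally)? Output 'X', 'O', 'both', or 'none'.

X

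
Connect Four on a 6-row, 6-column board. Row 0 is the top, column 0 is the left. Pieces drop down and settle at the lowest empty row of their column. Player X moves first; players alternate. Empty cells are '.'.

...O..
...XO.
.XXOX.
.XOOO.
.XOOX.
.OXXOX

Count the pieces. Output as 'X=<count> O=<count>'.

X=10 O=10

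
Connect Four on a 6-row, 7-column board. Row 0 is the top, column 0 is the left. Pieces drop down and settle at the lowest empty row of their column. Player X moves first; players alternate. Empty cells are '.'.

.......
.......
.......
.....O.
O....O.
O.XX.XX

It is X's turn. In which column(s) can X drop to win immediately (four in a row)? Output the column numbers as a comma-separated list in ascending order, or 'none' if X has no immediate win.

Answer: 4

Derivation:
col 0: drop X → no win
col 1: drop X → no win
col 2: drop X → no win
col 3: drop X → no win
col 4: drop X → WIN!
col 5: drop X → no win
col 6: drop X → no win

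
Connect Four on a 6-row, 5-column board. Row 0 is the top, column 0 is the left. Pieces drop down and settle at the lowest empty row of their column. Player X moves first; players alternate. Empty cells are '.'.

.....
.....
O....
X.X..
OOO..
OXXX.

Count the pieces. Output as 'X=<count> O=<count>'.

X=5 O=5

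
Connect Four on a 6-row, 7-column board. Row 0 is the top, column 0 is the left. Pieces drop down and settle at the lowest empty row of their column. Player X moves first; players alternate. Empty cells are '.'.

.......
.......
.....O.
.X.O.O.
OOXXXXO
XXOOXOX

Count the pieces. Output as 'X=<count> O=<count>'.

X=9 O=9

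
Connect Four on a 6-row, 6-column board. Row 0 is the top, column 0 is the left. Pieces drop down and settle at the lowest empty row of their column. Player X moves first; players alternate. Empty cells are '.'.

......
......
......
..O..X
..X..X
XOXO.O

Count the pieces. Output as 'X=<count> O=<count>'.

X=5 O=4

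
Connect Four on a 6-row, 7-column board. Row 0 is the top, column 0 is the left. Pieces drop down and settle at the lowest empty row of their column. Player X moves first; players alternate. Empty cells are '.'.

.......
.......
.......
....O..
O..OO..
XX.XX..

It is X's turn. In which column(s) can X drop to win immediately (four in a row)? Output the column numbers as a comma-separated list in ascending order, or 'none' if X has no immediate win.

col 0: drop X → no win
col 1: drop X → no win
col 2: drop X → WIN!
col 3: drop X → no win
col 4: drop X → no win
col 5: drop X → no win
col 6: drop X → no win

Answer: 2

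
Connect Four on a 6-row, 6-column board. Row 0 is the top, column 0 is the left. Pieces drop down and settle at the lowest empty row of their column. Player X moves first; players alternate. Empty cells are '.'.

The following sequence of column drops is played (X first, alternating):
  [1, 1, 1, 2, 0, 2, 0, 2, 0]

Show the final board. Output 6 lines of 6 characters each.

Move 1: X drops in col 1, lands at row 5
Move 2: O drops in col 1, lands at row 4
Move 3: X drops in col 1, lands at row 3
Move 4: O drops in col 2, lands at row 5
Move 5: X drops in col 0, lands at row 5
Move 6: O drops in col 2, lands at row 4
Move 7: X drops in col 0, lands at row 4
Move 8: O drops in col 2, lands at row 3
Move 9: X drops in col 0, lands at row 3

Answer: ......
......
......
XXO...
XOO...
XXO...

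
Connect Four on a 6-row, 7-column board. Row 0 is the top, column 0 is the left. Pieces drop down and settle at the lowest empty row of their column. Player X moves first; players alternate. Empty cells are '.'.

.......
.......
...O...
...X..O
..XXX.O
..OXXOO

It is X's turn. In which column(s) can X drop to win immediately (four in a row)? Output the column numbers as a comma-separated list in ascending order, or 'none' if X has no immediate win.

col 0: drop X → no win
col 1: drop X → no win
col 2: drop X → no win
col 3: drop X → no win
col 4: drop X → no win
col 5: drop X → WIN!
col 6: drop X → no win

Answer: 5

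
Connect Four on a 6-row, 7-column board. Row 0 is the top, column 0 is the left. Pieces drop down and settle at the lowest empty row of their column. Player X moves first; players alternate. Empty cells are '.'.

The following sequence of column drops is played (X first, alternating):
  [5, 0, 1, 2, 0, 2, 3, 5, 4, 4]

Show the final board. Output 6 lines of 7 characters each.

Answer: .......
.......
.......
.......
X.O.OO.
OXOXXX.

Derivation:
Move 1: X drops in col 5, lands at row 5
Move 2: O drops in col 0, lands at row 5
Move 3: X drops in col 1, lands at row 5
Move 4: O drops in col 2, lands at row 5
Move 5: X drops in col 0, lands at row 4
Move 6: O drops in col 2, lands at row 4
Move 7: X drops in col 3, lands at row 5
Move 8: O drops in col 5, lands at row 4
Move 9: X drops in col 4, lands at row 5
Move 10: O drops in col 4, lands at row 4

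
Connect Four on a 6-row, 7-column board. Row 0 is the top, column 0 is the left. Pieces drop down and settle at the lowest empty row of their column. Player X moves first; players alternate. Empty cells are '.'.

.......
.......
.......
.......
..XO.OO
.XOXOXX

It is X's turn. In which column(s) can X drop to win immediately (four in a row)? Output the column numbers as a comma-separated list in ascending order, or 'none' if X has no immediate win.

Answer: none

Derivation:
col 0: drop X → no win
col 1: drop X → no win
col 2: drop X → no win
col 3: drop X → no win
col 4: drop X → no win
col 5: drop X → no win
col 6: drop X → no win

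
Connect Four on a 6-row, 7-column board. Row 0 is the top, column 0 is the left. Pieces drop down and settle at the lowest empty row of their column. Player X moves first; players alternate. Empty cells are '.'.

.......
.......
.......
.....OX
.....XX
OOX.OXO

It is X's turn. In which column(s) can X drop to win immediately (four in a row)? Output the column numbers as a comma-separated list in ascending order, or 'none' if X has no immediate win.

Answer: none

Derivation:
col 0: drop X → no win
col 1: drop X → no win
col 2: drop X → no win
col 3: drop X → no win
col 4: drop X → no win
col 5: drop X → no win
col 6: drop X → no win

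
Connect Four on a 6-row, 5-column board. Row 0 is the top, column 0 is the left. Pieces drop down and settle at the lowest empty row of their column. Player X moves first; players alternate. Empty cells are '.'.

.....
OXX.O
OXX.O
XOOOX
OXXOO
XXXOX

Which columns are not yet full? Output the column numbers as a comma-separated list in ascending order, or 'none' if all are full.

Answer: 0,1,2,3,4

Derivation:
col 0: top cell = '.' → open
col 1: top cell = '.' → open
col 2: top cell = '.' → open
col 3: top cell = '.' → open
col 4: top cell = '.' → open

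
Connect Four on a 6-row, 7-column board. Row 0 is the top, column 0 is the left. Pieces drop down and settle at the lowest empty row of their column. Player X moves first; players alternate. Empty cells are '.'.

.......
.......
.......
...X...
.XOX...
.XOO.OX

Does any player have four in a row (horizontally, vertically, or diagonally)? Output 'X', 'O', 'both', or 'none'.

none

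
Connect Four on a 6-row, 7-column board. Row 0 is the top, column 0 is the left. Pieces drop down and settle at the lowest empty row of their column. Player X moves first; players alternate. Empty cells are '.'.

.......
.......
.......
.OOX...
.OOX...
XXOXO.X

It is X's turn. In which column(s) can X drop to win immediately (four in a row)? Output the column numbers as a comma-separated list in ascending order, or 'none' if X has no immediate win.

col 0: drop X → no win
col 1: drop X → no win
col 2: drop X → no win
col 3: drop X → WIN!
col 4: drop X → no win
col 5: drop X → no win
col 6: drop X → no win

Answer: 3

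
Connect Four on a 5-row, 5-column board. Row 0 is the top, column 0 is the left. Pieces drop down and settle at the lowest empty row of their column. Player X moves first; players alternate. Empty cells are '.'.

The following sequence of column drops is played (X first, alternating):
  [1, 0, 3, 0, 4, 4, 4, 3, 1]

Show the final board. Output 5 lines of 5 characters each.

Answer: .....
.....
....X
OX.OO
OX.XX

Derivation:
Move 1: X drops in col 1, lands at row 4
Move 2: O drops in col 0, lands at row 4
Move 3: X drops in col 3, lands at row 4
Move 4: O drops in col 0, lands at row 3
Move 5: X drops in col 4, lands at row 4
Move 6: O drops in col 4, lands at row 3
Move 7: X drops in col 4, lands at row 2
Move 8: O drops in col 3, lands at row 3
Move 9: X drops in col 1, lands at row 3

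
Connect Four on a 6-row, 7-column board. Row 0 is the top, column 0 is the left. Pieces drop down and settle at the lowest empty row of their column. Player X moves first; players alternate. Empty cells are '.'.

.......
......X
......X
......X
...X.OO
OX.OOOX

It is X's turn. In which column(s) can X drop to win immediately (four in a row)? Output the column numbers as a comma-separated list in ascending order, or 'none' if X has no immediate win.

col 0: drop X → no win
col 1: drop X → no win
col 2: drop X → no win
col 3: drop X → no win
col 4: drop X → no win
col 5: drop X → no win
col 6: drop X → WIN!

Answer: 6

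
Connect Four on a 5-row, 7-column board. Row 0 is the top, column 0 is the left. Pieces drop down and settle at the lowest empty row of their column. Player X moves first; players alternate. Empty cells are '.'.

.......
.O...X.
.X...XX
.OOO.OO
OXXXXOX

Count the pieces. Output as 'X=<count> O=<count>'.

X=9 O=8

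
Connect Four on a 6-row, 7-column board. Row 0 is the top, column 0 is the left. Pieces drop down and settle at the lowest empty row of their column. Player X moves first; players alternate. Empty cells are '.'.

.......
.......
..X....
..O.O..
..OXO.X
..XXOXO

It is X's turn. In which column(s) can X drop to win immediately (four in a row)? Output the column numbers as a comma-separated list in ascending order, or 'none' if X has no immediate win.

col 0: drop X → no win
col 1: drop X → no win
col 2: drop X → no win
col 3: drop X → no win
col 4: drop X → no win
col 5: drop X → no win
col 6: drop X → no win

Answer: none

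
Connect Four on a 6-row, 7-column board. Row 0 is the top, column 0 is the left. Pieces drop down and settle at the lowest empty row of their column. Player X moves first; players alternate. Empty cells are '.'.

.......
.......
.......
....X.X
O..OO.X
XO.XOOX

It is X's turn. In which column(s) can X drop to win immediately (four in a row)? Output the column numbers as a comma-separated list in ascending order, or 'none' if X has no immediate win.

Answer: 6

Derivation:
col 0: drop X → no win
col 1: drop X → no win
col 2: drop X → no win
col 3: drop X → no win
col 4: drop X → no win
col 5: drop X → no win
col 6: drop X → WIN!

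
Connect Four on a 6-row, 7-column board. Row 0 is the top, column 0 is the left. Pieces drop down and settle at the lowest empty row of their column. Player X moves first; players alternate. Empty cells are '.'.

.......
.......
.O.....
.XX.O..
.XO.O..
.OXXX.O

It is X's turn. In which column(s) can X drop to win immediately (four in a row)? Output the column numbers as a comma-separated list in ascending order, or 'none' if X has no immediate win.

Answer: 5

Derivation:
col 0: drop X → no win
col 1: drop X → no win
col 2: drop X → no win
col 3: drop X → no win
col 4: drop X → no win
col 5: drop X → WIN!
col 6: drop X → no win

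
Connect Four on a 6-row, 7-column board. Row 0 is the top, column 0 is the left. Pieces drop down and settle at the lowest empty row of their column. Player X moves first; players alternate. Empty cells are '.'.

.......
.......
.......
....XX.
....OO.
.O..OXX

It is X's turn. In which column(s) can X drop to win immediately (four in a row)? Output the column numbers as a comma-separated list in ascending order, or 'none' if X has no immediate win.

col 0: drop X → no win
col 1: drop X → no win
col 2: drop X → no win
col 3: drop X → no win
col 4: drop X → no win
col 5: drop X → no win
col 6: drop X → no win

Answer: none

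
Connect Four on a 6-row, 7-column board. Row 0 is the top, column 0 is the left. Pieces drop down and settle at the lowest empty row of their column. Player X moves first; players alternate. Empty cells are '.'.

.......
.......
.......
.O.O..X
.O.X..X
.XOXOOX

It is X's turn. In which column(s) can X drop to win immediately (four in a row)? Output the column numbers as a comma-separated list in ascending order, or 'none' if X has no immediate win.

Answer: 6

Derivation:
col 0: drop X → no win
col 1: drop X → no win
col 2: drop X → no win
col 3: drop X → no win
col 4: drop X → no win
col 5: drop X → no win
col 6: drop X → WIN!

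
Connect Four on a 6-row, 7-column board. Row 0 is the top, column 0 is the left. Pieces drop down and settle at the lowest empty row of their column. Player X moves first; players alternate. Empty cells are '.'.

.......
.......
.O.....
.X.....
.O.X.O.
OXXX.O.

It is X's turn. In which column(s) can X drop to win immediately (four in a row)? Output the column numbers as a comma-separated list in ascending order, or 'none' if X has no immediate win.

Answer: 4

Derivation:
col 0: drop X → no win
col 1: drop X → no win
col 2: drop X → no win
col 3: drop X → no win
col 4: drop X → WIN!
col 5: drop X → no win
col 6: drop X → no win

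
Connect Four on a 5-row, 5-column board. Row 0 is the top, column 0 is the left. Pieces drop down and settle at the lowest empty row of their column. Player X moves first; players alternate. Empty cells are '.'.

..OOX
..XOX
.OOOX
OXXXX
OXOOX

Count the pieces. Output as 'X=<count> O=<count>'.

X=10 O=10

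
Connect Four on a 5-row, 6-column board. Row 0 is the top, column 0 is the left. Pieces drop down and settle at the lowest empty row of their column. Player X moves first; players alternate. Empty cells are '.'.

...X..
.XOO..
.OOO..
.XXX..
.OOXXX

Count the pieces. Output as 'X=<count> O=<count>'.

X=8 O=7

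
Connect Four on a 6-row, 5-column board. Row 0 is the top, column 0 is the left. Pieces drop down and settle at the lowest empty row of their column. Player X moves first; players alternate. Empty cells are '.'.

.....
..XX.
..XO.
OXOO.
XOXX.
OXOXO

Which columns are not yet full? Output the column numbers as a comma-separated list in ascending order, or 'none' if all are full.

col 0: top cell = '.' → open
col 1: top cell = '.' → open
col 2: top cell = '.' → open
col 3: top cell = '.' → open
col 4: top cell = '.' → open

Answer: 0,1,2,3,4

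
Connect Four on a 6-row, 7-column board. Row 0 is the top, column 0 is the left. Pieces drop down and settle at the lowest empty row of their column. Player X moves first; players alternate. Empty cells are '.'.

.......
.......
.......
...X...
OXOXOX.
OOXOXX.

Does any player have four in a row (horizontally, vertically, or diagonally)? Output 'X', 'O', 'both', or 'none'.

none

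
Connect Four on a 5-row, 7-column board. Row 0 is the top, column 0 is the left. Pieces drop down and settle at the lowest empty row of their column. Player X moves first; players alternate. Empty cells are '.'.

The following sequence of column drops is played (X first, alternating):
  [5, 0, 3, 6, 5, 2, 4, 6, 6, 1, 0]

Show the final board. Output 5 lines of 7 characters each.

Answer: .......
.......
......X
X....XO
OOOXXXO

Derivation:
Move 1: X drops in col 5, lands at row 4
Move 2: O drops in col 0, lands at row 4
Move 3: X drops in col 3, lands at row 4
Move 4: O drops in col 6, lands at row 4
Move 5: X drops in col 5, lands at row 3
Move 6: O drops in col 2, lands at row 4
Move 7: X drops in col 4, lands at row 4
Move 8: O drops in col 6, lands at row 3
Move 9: X drops in col 6, lands at row 2
Move 10: O drops in col 1, lands at row 4
Move 11: X drops in col 0, lands at row 3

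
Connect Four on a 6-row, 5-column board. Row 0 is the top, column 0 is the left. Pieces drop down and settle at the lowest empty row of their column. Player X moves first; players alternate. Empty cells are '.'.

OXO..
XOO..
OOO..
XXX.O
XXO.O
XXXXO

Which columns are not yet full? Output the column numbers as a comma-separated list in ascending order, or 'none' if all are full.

col 0: top cell = 'O' → FULL
col 1: top cell = 'X' → FULL
col 2: top cell = 'O' → FULL
col 3: top cell = '.' → open
col 4: top cell = '.' → open

Answer: 3,4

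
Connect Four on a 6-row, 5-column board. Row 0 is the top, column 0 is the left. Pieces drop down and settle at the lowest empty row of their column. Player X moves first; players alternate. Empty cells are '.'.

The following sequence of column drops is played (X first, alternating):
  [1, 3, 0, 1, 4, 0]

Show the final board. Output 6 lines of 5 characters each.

Move 1: X drops in col 1, lands at row 5
Move 2: O drops in col 3, lands at row 5
Move 3: X drops in col 0, lands at row 5
Move 4: O drops in col 1, lands at row 4
Move 5: X drops in col 4, lands at row 5
Move 6: O drops in col 0, lands at row 4

Answer: .....
.....
.....
.....
OO...
XX.OX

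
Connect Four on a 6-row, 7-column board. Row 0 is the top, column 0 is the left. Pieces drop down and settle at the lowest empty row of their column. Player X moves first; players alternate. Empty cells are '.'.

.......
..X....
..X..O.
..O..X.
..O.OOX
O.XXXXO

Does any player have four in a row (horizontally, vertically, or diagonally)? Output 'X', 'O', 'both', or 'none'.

X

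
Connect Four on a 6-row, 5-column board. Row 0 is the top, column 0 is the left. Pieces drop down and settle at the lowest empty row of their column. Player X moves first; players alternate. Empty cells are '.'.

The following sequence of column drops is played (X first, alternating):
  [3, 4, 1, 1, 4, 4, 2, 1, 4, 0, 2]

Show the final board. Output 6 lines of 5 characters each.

Answer: .....
.....
....X
.O..O
.OX.X
OXXXO

Derivation:
Move 1: X drops in col 3, lands at row 5
Move 2: O drops in col 4, lands at row 5
Move 3: X drops in col 1, lands at row 5
Move 4: O drops in col 1, lands at row 4
Move 5: X drops in col 4, lands at row 4
Move 6: O drops in col 4, lands at row 3
Move 7: X drops in col 2, lands at row 5
Move 8: O drops in col 1, lands at row 3
Move 9: X drops in col 4, lands at row 2
Move 10: O drops in col 0, lands at row 5
Move 11: X drops in col 2, lands at row 4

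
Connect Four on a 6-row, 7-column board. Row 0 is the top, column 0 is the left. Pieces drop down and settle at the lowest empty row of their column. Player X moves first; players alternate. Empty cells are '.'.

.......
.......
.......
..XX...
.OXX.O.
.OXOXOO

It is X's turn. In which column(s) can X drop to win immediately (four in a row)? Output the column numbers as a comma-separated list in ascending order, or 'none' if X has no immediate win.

col 0: drop X → no win
col 1: drop X → no win
col 2: drop X → WIN!
col 3: drop X → no win
col 4: drop X → no win
col 5: drop X → no win
col 6: drop X → no win

Answer: 2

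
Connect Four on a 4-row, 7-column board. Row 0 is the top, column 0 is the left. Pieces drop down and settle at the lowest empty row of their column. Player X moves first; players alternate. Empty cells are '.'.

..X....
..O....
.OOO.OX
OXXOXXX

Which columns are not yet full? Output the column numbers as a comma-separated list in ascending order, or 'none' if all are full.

col 0: top cell = '.' → open
col 1: top cell = '.' → open
col 2: top cell = 'X' → FULL
col 3: top cell = '.' → open
col 4: top cell = '.' → open
col 5: top cell = '.' → open
col 6: top cell = '.' → open

Answer: 0,1,3,4,5,6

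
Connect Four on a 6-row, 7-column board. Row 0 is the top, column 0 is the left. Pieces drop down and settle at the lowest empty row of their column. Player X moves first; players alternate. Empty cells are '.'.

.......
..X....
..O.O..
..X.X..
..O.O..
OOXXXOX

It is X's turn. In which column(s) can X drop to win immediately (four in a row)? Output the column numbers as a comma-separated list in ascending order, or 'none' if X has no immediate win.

col 0: drop X → no win
col 1: drop X → no win
col 2: drop X → no win
col 3: drop X → no win
col 4: drop X → no win
col 5: drop X → no win
col 6: drop X → no win

Answer: none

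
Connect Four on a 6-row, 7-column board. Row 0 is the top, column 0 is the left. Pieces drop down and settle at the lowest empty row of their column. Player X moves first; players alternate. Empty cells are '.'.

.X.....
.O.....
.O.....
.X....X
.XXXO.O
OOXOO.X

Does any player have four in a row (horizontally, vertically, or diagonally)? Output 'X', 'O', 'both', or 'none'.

none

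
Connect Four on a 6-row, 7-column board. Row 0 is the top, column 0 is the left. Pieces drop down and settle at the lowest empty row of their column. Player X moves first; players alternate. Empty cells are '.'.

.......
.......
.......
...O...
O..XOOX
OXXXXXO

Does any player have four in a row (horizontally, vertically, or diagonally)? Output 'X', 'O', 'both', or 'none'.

X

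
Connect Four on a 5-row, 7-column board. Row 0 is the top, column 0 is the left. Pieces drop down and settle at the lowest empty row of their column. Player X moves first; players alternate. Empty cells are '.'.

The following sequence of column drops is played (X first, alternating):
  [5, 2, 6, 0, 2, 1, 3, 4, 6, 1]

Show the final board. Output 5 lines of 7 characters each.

Answer: .......
.......
.......
.OX...X
OOOXOXX

Derivation:
Move 1: X drops in col 5, lands at row 4
Move 2: O drops in col 2, lands at row 4
Move 3: X drops in col 6, lands at row 4
Move 4: O drops in col 0, lands at row 4
Move 5: X drops in col 2, lands at row 3
Move 6: O drops in col 1, lands at row 4
Move 7: X drops in col 3, lands at row 4
Move 8: O drops in col 4, lands at row 4
Move 9: X drops in col 6, lands at row 3
Move 10: O drops in col 1, lands at row 3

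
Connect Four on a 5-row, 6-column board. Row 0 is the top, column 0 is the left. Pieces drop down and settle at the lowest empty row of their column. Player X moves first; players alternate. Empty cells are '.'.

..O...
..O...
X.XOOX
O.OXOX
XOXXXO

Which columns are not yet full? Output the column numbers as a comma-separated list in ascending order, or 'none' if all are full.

Answer: 0,1,3,4,5

Derivation:
col 0: top cell = '.' → open
col 1: top cell = '.' → open
col 2: top cell = 'O' → FULL
col 3: top cell = '.' → open
col 4: top cell = '.' → open
col 5: top cell = '.' → open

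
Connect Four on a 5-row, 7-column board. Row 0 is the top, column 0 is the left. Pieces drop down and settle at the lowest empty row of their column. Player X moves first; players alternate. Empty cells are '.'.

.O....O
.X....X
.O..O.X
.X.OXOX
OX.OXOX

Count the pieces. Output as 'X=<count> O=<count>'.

X=9 O=9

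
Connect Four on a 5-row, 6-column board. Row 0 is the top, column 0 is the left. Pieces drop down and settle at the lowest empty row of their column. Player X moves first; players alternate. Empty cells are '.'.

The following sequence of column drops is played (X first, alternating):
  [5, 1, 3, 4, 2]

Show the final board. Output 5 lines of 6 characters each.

Move 1: X drops in col 5, lands at row 4
Move 2: O drops in col 1, lands at row 4
Move 3: X drops in col 3, lands at row 4
Move 4: O drops in col 4, lands at row 4
Move 5: X drops in col 2, lands at row 4

Answer: ......
......
......
......
.OXXOX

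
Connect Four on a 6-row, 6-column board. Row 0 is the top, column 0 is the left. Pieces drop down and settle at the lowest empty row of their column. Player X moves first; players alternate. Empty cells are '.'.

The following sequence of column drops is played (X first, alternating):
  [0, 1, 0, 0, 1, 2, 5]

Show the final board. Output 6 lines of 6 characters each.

Move 1: X drops in col 0, lands at row 5
Move 2: O drops in col 1, lands at row 5
Move 3: X drops in col 0, lands at row 4
Move 4: O drops in col 0, lands at row 3
Move 5: X drops in col 1, lands at row 4
Move 6: O drops in col 2, lands at row 5
Move 7: X drops in col 5, lands at row 5

Answer: ......
......
......
O.....
XX....
XOO..X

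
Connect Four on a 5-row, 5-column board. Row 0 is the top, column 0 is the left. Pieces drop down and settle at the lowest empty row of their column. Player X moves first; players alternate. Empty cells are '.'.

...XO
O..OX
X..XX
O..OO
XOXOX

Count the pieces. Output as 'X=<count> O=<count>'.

X=8 O=8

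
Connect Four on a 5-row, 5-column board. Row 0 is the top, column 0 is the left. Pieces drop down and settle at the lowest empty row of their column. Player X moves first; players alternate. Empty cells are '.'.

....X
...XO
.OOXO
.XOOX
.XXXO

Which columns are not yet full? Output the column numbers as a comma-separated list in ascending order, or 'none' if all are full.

Answer: 0,1,2,3

Derivation:
col 0: top cell = '.' → open
col 1: top cell = '.' → open
col 2: top cell = '.' → open
col 3: top cell = '.' → open
col 4: top cell = 'X' → FULL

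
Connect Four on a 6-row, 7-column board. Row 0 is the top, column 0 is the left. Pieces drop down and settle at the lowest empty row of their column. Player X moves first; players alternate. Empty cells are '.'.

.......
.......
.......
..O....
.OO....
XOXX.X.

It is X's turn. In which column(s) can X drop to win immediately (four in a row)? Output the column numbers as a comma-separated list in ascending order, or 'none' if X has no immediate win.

col 0: drop X → no win
col 1: drop X → no win
col 2: drop X → no win
col 3: drop X → no win
col 4: drop X → WIN!
col 5: drop X → no win
col 6: drop X → no win

Answer: 4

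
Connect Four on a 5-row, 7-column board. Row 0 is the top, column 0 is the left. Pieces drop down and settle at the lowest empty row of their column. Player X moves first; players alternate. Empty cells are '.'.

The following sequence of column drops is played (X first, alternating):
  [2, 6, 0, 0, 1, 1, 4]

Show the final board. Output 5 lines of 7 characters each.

Move 1: X drops in col 2, lands at row 4
Move 2: O drops in col 6, lands at row 4
Move 3: X drops in col 0, lands at row 4
Move 4: O drops in col 0, lands at row 3
Move 5: X drops in col 1, lands at row 4
Move 6: O drops in col 1, lands at row 3
Move 7: X drops in col 4, lands at row 4

Answer: .......
.......
.......
OO.....
XXX.X.O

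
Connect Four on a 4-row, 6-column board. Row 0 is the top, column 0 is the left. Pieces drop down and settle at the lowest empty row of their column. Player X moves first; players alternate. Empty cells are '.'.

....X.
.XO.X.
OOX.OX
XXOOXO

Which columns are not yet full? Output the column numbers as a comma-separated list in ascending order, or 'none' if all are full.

Answer: 0,1,2,3,5

Derivation:
col 0: top cell = '.' → open
col 1: top cell = '.' → open
col 2: top cell = '.' → open
col 3: top cell = '.' → open
col 4: top cell = 'X' → FULL
col 5: top cell = '.' → open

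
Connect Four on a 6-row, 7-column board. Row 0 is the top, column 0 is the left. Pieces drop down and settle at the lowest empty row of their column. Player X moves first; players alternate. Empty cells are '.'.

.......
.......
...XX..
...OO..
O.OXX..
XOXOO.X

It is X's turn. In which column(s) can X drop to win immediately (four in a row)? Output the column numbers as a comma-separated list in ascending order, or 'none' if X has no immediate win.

col 0: drop X → no win
col 1: drop X → no win
col 2: drop X → no win
col 3: drop X → no win
col 4: drop X → no win
col 5: drop X → no win
col 6: drop X → no win

Answer: none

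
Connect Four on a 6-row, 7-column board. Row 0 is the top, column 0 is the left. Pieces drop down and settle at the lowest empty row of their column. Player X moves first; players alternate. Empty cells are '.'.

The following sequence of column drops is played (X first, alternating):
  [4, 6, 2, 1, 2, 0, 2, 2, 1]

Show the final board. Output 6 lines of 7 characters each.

Move 1: X drops in col 4, lands at row 5
Move 2: O drops in col 6, lands at row 5
Move 3: X drops in col 2, lands at row 5
Move 4: O drops in col 1, lands at row 5
Move 5: X drops in col 2, lands at row 4
Move 6: O drops in col 0, lands at row 5
Move 7: X drops in col 2, lands at row 3
Move 8: O drops in col 2, lands at row 2
Move 9: X drops in col 1, lands at row 4

Answer: .......
.......
..O....
..X....
.XX....
OOX.X.O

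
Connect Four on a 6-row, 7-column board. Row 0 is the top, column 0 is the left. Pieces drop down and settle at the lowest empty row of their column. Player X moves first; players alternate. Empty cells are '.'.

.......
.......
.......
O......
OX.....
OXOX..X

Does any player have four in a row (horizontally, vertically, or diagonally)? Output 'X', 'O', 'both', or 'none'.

none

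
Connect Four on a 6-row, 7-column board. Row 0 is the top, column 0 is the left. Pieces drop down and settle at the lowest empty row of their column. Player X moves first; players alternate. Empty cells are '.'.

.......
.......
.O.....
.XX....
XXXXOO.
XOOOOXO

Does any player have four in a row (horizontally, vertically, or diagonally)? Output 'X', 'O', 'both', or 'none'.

both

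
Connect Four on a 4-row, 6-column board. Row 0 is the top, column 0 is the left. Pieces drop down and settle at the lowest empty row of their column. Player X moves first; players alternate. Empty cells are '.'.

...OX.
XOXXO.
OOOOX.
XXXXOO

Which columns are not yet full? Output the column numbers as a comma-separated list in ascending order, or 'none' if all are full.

col 0: top cell = '.' → open
col 1: top cell = '.' → open
col 2: top cell = '.' → open
col 3: top cell = 'O' → FULL
col 4: top cell = 'X' → FULL
col 5: top cell = '.' → open

Answer: 0,1,2,5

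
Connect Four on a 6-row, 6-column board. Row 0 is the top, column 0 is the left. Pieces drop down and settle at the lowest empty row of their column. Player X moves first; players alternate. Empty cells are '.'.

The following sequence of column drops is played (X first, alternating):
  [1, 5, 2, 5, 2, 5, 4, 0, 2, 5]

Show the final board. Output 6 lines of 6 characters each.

Move 1: X drops in col 1, lands at row 5
Move 2: O drops in col 5, lands at row 5
Move 3: X drops in col 2, lands at row 5
Move 4: O drops in col 5, lands at row 4
Move 5: X drops in col 2, lands at row 4
Move 6: O drops in col 5, lands at row 3
Move 7: X drops in col 4, lands at row 5
Move 8: O drops in col 0, lands at row 5
Move 9: X drops in col 2, lands at row 3
Move 10: O drops in col 5, lands at row 2

Answer: ......
......
.....O
..X..O
..X..O
OXX.XO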